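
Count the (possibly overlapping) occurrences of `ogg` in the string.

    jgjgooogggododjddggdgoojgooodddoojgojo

Sliding a length-3 window over the 38 characters (36 positions):
  position 7–9: ogg

1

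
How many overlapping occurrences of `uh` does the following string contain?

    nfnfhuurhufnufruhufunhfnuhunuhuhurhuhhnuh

6

Sliding a length-2 window over the 41 characters (40 positions):
  position 16–17: uh
  position 25–26: uh
  position 29–30: uh
  position 31–32: uh
  position 36–37: uh
  position 40–41: uh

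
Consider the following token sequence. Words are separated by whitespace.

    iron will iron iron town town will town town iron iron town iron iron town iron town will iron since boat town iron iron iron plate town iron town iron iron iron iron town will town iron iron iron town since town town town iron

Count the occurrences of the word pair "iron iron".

Scanning the 44 overlapping bigram windows for "iron iron":
  position 3–4: iron iron
  position 10–11: iron iron
  position 13–14: iron iron
  position 23–24: iron iron
  position 24–25: iron iron
  position 30–31: iron iron
  position 31–32: iron iron
  position 32–33: iron iron
  position 37–38: iron iron
  position 38–39: iron iron

10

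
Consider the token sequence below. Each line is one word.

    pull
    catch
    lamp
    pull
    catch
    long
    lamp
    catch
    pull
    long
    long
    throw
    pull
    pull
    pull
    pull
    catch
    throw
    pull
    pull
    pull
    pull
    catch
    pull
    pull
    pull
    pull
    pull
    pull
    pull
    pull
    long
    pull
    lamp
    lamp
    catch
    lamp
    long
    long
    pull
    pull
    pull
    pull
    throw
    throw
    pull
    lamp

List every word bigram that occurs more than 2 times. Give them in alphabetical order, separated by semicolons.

Bigram counts meeting the condition (more than 2 times):
  pull catch: 4
  pull pull: 16
  throw pull: 3

pull catch; pull pull; throw pull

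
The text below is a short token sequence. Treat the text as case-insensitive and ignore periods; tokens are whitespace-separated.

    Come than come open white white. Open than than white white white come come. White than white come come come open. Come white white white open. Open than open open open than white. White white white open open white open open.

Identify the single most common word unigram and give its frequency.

Unigram frequencies (highest first):
  white: 15
  open: 12
  come: 8
  than: 6

"white", 15 times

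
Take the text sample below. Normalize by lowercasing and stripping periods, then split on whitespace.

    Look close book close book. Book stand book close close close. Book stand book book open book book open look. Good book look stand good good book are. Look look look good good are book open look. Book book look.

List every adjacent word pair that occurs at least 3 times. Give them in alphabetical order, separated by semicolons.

book book; book open; close book

Bigram counts meeting the condition (at least 3 times):
  book book: 4
  book open: 3
  close book: 3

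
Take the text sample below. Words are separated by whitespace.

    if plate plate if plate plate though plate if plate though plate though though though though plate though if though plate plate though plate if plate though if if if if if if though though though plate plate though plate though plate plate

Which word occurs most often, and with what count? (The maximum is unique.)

"plate", 17 times

Unigram frequencies (highest first):
  plate: 17
  though: 15
  if: 11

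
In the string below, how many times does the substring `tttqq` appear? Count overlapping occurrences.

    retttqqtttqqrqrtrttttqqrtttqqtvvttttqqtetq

Sliding a length-5 window over the 42 characters (38 positions):
  position 3–7: tttqq
  position 8–12: tttqq
  position 19–23: tttqq
  position 25–29: tttqq
  position 34–38: tttqq

5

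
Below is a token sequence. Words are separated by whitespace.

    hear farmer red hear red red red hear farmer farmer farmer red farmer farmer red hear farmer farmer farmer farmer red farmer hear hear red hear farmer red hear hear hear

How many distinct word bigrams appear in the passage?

9

31 tokens → 30 bigram windows in total.
Repeated bigrams (each contributes count−1 duplicates):
  farmer farmer: 6
  farmer red: 5
  red hear: 5
  hear farmer: 4
  hear hear: 3
  hear red: 2
  red farmer: 2
  red red: 2
21 duplicate windows → 30 − 21 = 9 distinct.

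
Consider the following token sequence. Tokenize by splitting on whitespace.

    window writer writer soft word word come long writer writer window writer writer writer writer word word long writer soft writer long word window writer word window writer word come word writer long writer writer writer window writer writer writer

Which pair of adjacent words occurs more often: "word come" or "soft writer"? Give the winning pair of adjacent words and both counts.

"word come": 2 occurrences
"soft writer": 1 occurrence

"word come" (2 vs 1)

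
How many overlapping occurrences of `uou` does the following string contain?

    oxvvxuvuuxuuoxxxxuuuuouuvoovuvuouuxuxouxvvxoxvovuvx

Sliding a length-3 window over the 51 characters (49 positions):
  position 21–23: uou
  position 31–33: uou

2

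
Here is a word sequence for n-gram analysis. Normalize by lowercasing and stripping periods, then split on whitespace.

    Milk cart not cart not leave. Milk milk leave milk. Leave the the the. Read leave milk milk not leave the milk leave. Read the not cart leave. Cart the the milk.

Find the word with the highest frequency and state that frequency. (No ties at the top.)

Unigram frequencies (highest first):
  milk: 8
  leave: 7
  the: 7
  cart: 4
  not: 4
  read: 2

"milk", 8 times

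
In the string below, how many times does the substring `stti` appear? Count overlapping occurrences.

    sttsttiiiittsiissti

Sliding a length-4 window over the 19 characters (16 positions):
  position 4–7: stti

1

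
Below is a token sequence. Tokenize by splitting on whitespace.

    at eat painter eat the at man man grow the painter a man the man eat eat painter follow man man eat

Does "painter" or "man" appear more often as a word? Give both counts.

"man" (6 vs 3)

"painter": 3 occurrences
"man": 6 occurrences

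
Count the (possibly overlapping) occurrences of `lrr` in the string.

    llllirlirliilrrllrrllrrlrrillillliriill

4

Sliding a length-3 window over the 39 characters (37 positions):
  position 13–15: lrr
  position 17–19: lrr
  position 21–23: lrr
  position 24–26: lrr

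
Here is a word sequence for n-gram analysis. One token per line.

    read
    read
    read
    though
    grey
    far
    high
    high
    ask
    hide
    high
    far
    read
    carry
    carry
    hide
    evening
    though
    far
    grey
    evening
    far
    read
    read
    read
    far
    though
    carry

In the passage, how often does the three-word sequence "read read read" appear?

Scanning the 26 overlapping trigram windows for "read read read":
  position 1–3: read read read
  position 23–25: read read read

2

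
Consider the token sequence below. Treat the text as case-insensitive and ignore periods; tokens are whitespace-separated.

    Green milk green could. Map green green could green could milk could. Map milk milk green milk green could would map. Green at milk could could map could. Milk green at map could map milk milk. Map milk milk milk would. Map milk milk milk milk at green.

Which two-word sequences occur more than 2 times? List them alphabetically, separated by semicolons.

Bigram counts meeting the condition (more than 2 times):
  could map: 4
  green could: 4
  map milk: 4
  milk green: 4
  milk milk: 7

could map; green could; map milk; milk green; milk milk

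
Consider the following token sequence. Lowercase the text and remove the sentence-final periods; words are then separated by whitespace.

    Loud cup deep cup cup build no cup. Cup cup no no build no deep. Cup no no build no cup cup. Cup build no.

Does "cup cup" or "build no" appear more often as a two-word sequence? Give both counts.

"cup cup": 5 occurrences
"build no": 4 occurrences

"cup cup" (5 vs 4)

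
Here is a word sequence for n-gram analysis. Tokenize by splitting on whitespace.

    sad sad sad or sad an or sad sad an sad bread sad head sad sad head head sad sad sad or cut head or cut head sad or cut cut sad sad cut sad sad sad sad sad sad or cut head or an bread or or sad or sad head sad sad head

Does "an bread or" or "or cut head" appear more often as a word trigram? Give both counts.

"or cut head" (3 vs 1)

"an bread or": 1 occurrence
"or cut head": 3 occurrences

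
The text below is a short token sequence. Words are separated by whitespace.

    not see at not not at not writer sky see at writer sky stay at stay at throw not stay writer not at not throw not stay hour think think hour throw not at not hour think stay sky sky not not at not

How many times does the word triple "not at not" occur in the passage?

Scanning the 42 overlapping trigram windows for "not at not":
  position 5–7: not at not
  position 22–24: not at not
  position 33–35: not at not
  position 42–44: not at not

4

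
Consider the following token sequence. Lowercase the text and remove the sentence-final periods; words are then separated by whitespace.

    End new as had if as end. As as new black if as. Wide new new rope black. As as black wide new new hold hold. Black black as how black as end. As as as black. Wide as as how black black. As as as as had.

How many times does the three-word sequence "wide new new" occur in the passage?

Scanning the 46 overlapping trigram windows for "wide new new":
  position 14–16: wide new new
  position 22–24: wide new new

2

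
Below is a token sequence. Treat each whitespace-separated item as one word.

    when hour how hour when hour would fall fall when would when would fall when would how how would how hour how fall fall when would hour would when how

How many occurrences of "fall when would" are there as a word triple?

Scanning the 28 overlapping trigram windows for "fall when would":
  position 9–11: fall when would
  position 14–16: fall when would
  position 24–26: fall when would

3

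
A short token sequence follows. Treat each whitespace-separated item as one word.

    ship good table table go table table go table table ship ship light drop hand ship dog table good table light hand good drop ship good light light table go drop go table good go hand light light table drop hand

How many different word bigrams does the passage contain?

28

41 tokens → 40 bigram windows in total.
Repeated bigrams (each contributes count−1 duplicates):
  go table: 3
  table go: 3
  table table: 3
  drop hand: 2
  good table: 2
  light light: 2
  light table: 2
  ship good: 2
  … (1 more repeated)
12 duplicate windows → 40 − 12 = 28 distinct.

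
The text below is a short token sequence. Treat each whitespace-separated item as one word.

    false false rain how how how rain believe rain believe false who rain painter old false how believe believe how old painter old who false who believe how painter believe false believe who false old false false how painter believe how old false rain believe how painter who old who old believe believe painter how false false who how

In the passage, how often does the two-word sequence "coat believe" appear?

Scanning the 58 overlapping bigram windows for "coat believe":
  (none found)

0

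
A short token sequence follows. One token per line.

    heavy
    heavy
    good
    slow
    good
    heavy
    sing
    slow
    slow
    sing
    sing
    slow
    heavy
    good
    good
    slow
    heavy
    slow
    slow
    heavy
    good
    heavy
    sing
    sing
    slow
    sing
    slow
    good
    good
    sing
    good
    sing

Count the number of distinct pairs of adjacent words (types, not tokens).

32 tokens → 31 bigram windows in total.
Repeated bigrams (each contributes count−1 duplicates):
  sing slow: 4
  heavy good: 3
  slow heavy: 3
  good good: 2
  good heavy: 2
  good sing: 2
  good slow: 2
  heavy sing: 2
  … (4 more repeated)
16 duplicate windows → 31 − 16 = 15 distinct.

15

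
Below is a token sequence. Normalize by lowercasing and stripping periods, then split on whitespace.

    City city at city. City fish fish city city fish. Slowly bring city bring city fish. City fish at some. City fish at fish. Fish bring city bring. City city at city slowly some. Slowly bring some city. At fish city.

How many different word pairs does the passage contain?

19

41 tokens → 40 bigram windows in total.
Repeated bigrams (each contributes count−1 duplicates):
  city fish: 5
  bring city: 4
  city city: 4
  city at: 3
  fish city: 3
  at city: 2
  at fish: 2
  city bring: 2
  … (4 more repeated)
21 duplicate windows → 40 − 21 = 19 distinct.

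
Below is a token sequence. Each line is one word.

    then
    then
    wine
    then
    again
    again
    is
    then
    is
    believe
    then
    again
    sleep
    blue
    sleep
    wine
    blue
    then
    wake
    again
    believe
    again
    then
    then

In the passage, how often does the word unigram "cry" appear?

Scanning the 24 tokens for "cry":
  (none found)

0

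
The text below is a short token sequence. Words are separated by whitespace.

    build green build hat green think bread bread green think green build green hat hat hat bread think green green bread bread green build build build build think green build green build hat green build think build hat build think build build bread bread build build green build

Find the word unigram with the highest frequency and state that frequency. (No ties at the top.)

Unigram frequencies (highest first):
  build: 17
  green: 12
  bread: 7
  hat: 6
  think: 6

"build", 17 times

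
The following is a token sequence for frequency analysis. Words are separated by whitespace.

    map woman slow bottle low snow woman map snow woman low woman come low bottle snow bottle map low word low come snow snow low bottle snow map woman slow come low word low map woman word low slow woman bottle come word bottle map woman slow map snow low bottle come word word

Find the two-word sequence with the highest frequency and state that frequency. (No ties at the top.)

"map woman", 4 times

Bigram frequencies (highest first):
  map woman: 4
  woman slow: 3
  low bottle: 3
  word low: 3
  snow woman: 2
  map snow: 2
  … (29 more, each ≤ 2)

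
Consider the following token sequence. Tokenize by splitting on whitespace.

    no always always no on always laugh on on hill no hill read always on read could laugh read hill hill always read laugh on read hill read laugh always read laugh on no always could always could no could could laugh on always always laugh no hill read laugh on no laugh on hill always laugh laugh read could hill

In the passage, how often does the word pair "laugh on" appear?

6

Scanning the 60 overlapping bigram windows for "laugh on":
  position 7–8: laugh on
  position 24–25: laugh on
  position 32–33: laugh on
  position 42–43: laugh on
  position 50–51: laugh on
  position 53–54: laugh on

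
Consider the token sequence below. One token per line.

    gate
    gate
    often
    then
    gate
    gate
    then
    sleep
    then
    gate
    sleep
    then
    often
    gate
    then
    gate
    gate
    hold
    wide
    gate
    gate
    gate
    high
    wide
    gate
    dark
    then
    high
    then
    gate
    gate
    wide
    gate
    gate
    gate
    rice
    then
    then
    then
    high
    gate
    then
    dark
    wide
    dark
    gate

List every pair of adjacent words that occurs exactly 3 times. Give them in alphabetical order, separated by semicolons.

gate then; wide gate

Bigram counts meeting the condition (exactly 3 times):
  gate then: 3
  wide gate: 3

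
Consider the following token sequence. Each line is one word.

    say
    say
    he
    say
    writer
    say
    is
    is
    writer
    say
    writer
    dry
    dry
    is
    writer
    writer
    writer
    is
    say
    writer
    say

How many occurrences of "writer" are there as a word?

Scanning the 21 tokens for "writer":
  position 5: writer
  position 9: writer
  position 11: writer
  position 15: writer
  position 16: writer
  position 17: writer
  position 20: writer

7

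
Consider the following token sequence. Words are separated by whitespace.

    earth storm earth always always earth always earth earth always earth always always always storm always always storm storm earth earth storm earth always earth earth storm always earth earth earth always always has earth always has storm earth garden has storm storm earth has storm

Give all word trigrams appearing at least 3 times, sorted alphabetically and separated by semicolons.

Trigram counts meeting the condition (at least 3 times):
  always earth earth: 3
  earth always always: 3
  earth always earth: 3

always earth earth; earth always always; earth always earth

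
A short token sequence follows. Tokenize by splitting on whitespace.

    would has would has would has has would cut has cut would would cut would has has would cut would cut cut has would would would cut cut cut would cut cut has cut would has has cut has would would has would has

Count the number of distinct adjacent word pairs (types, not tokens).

9

44 tokens → 43 bigram windows in total.
Repeated bigrams (each contributes count−1 duplicates):
  has would: 7
  would has: 7
  would cut: 6
  cut would: 5
  cut cut: 4
  cut has: 4
  would would: 4
  has cut: 3
  … (1 more repeated)
34 duplicate windows → 43 − 34 = 9 distinct.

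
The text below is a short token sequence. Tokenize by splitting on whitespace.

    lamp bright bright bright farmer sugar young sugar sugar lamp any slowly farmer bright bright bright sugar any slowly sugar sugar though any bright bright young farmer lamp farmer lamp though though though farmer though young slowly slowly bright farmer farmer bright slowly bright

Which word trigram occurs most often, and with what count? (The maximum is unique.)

"bright bright bright", 2 times

Trigram frequencies (highest first):
  bright bright bright: 2
  lamp bright bright: 1
  bright bright farmer: 1
  bright farmer sugar: 1
  farmer sugar young: 1
  sugar young sugar: 1
  … (35 more, each ≤ 1)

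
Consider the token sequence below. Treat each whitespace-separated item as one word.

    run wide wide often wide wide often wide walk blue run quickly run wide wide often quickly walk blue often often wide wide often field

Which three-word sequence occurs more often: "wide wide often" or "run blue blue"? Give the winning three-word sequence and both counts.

"wide wide often" (4 vs 0)

"wide wide often": 4 occurrences
"run blue blue": 0 occurrences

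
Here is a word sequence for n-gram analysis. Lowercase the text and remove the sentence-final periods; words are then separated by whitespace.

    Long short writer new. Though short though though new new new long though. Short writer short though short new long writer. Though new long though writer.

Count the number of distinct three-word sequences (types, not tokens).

26 tokens → 24 trigram windows in total.
Repeated trigrams (each contributes count−1 duplicates):
  new long though: 2
1 duplicate windows → 24 − 1 = 23 distinct.

23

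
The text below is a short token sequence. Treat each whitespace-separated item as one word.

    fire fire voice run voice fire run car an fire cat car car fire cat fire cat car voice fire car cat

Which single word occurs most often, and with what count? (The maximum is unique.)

"fire", 7 times

Unigram frequencies (highest first):
  fire: 7
  car: 5
  cat: 4
  voice: 3
  run: 2
  an: 1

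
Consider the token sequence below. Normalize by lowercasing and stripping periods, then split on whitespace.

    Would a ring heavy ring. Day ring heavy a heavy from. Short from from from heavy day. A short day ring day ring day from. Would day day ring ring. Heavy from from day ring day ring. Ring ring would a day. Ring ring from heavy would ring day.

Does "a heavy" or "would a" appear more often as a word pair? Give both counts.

"a heavy": 1 occurrence
"would a": 2 occurrences

"would a" (2 vs 1)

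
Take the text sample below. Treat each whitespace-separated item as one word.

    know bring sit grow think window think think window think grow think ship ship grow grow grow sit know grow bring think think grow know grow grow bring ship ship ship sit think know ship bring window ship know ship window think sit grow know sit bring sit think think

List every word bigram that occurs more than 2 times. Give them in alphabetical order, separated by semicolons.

grow grow; ship ship; think think; window think

Bigram counts meeting the condition (more than 2 times):
  grow grow: 3
  ship ship: 3
  think think: 3
  window think: 3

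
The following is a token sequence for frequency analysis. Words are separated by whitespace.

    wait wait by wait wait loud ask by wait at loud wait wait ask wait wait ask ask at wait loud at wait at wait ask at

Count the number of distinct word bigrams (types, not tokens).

27 tokens → 26 bigram windows in total.
Repeated bigrams (each contributes count−1 duplicates):
  wait wait: 4
  at wait: 3
  wait ask: 3
  ask at: 2
  by wait: 2
  wait at: 2
  wait loud: 2
11 duplicate windows → 26 − 11 = 15 distinct.

15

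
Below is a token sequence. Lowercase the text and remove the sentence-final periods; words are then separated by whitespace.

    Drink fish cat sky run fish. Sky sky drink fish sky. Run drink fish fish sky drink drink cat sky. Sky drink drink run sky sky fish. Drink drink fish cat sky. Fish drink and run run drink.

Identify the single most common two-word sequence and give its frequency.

"drink fish", 4 times

Bigram frequencies (highest first):
  drink fish: 4
  cat sky: 3
  fish sky: 3
  sky sky: 3
  sky drink: 3
  drink drink: 3
  … (13 more, each ≤ 2)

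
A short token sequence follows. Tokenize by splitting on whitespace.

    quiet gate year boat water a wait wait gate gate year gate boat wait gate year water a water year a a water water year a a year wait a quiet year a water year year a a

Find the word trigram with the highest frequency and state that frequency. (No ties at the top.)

Trigram frequencies (highest first):
  year a a: 3
  a water year: 2
  water year a: 2
  quiet gate year: 1
  gate year boat: 1
  year boat water: 1
  … (26 more, each ≤ 1)

"year a a", 3 times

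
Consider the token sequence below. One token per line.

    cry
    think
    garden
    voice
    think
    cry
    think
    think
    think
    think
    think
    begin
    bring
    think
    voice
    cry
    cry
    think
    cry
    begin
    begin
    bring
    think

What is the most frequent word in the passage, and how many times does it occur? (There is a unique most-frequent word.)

Unigram frequencies (highest first):
  think: 10
  cry: 5
  begin: 3
  voice: 2
  bring: 2
  garden: 1

"think", 10 times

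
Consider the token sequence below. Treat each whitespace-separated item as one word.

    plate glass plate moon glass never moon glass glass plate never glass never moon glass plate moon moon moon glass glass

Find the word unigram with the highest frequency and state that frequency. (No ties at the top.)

"glass", 8 times

Unigram frequencies (highest first):
  glass: 8
  moon: 6
  plate: 4
  never: 3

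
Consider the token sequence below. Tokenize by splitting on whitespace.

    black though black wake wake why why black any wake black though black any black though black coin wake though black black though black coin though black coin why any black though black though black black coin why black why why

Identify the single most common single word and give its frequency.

"black", 16 times

Unigram frequencies (highest first):
  black: 16
  though: 8
  why: 6
  wake: 4
  coin: 4
  any: 3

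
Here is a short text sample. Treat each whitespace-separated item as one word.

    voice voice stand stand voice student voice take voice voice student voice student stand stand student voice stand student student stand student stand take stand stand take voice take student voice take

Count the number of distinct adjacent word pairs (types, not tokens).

32 tokens → 31 bigram windows in total.
Repeated bigrams (each contributes count−1 duplicates):
  student voice: 4
  stand stand: 3
  stand student: 3
  student stand: 3
  voice student: 3
  voice take: 3
  stand take: 2
  take voice: 2
  … (2 more repeated)
17 duplicate windows → 31 − 17 = 14 distinct.

14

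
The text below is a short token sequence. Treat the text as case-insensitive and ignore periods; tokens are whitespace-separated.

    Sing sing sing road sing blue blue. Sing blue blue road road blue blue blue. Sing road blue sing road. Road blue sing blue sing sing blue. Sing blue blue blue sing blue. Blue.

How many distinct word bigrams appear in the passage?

9

34 tokens → 33 bigram windows in total.
Repeated bigrams (each contributes count−1 duplicates):
  blue blue: 7
  blue sing: 7
  sing blue: 6
  road blue: 3
  sing road: 3
  sing sing: 3
  road road: 2
24 duplicate windows → 33 − 24 = 9 distinct.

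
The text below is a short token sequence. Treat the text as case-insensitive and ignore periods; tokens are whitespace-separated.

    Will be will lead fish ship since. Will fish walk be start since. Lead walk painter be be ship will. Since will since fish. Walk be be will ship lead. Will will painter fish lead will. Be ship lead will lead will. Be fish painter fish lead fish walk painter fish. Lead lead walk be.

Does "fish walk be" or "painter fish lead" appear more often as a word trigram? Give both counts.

"painter fish lead" (3 vs 2)

"fish walk be": 2 occurrences
"painter fish lead": 3 occurrences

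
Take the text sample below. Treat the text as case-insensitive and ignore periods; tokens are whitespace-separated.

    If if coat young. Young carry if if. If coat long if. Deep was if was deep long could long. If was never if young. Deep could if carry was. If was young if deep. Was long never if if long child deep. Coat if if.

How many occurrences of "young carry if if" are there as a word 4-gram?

Scanning the 43 overlapping 4-gram windows for "young carry if if":
  position 5–8: young carry if if

1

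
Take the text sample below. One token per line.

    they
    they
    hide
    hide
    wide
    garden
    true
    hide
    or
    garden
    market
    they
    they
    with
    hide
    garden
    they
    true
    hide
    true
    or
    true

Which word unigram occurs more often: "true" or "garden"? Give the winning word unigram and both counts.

"true" (4 vs 3)

"true": 4 occurrences
"garden": 3 occurrences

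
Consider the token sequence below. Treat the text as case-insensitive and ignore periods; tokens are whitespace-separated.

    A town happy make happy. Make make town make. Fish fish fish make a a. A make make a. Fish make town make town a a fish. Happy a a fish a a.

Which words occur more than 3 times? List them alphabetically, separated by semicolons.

Unigram counts meeting the condition (more than 3 times):
  a: 11
  fish: 6
  make: 9
  town: 4

a; fish; make; town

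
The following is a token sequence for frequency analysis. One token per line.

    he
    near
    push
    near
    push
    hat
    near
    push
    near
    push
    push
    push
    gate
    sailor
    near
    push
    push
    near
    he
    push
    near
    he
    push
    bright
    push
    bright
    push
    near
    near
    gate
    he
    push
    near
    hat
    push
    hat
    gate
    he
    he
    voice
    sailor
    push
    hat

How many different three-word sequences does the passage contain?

43 tokens → 41 trigram windows in total.
Repeated trigrams (each contributes count−1 duplicates):
  he push near: 2
  near he push: 2
  near push near: 2
  near push push: 2
  push bright push: 2
  push near he: 2
  push near push: 2
7 duplicate windows → 41 − 7 = 34 distinct.

34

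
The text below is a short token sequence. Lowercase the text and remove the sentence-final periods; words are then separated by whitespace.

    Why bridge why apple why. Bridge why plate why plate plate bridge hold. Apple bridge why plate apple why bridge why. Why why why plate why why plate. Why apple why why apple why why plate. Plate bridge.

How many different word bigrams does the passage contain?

13

38 tokens → 37 bigram windows in total.
Repeated bigrams (each contributes count−1 duplicates):
  why plate: 6
  why why: 6
  apple why: 4
  bridge why: 4
  plate why: 3
  why apple: 3
  why bridge: 3
  plate bridge: 2
  … (1 more repeated)
24 duplicate windows → 37 − 24 = 13 distinct.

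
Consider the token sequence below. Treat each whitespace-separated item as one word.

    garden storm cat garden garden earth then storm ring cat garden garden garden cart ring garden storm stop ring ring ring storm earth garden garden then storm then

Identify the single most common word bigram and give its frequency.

"garden garden", 4 times

Bigram frequencies (highest first):
  garden garden: 4
  garden storm: 2
  cat garden: 2
  then storm: 2
  ring ring: 2
  storm cat: 1
  … (14 more, each ≤ 1)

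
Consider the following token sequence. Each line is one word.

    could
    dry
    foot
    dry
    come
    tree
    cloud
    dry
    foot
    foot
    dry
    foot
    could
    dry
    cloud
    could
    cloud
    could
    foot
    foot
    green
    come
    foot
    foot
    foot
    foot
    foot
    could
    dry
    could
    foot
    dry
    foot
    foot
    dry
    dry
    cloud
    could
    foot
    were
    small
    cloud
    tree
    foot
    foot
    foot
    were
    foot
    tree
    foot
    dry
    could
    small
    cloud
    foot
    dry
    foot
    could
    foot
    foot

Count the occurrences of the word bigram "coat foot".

Scanning the 59 overlapping bigram windows for "coat foot":
  (none found)

0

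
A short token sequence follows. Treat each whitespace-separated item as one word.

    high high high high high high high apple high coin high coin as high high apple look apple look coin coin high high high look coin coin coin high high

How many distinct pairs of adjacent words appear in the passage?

30 tokens → 29 bigram windows in total.
Repeated bigrams (each contributes count−1 duplicates):
  high high: 10
  coin coin: 3
  coin high: 3
  apple look: 2
  high apple: 2
  high coin: 2
  look coin: 2
17 duplicate windows → 29 − 17 = 12 distinct.

12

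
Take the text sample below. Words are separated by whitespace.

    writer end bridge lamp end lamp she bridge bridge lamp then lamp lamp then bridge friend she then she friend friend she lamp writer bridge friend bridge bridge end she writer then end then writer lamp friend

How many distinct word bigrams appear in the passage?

37 tokens → 36 bigram windows in total.
Repeated bigrams (each contributes count−1 duplicates):
  bridge bridge: 2
  bridge friend: 2
  bridge lamp: 2
  friend she: 2
  lamp then: 2
5 duplicate windows → 36 − 5 = 31 distinct.

31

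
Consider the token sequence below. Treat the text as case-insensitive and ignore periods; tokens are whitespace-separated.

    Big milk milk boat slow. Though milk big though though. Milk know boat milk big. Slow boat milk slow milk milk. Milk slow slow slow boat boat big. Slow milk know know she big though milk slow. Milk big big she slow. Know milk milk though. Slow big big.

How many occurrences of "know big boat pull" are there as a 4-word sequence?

Scanning the 46 overlapping 4-gram windows for "know big boat pull":
  (none found)

0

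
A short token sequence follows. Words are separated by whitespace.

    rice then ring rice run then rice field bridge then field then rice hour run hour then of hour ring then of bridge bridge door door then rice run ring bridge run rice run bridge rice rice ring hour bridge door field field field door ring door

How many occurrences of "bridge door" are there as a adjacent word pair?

2

Scanning the 46 overlapping bigram windows for "bridge door":
  position 24–25: bridge door
  position 40–41: bridge door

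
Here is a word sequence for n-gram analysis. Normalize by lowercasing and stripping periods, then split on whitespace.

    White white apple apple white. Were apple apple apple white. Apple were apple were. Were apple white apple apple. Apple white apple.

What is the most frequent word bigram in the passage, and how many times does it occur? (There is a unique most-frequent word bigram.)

"apple apple", 5 times

Bigram frequencies (highest first):
  apple apple: 5
  white apple: 4
  apple white: 4
  were apple: 3
  apple were: 2
  white white: 1
  … (2 more, each ≤ 1)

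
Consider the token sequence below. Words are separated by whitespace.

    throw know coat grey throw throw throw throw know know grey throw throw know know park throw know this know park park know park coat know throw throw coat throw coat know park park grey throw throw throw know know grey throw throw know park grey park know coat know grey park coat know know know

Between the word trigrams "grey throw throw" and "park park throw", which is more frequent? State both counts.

"grey throw throw" (4 vs 0)

"grey throw throw": 4 occurrences
"park park throw": 0 occurrences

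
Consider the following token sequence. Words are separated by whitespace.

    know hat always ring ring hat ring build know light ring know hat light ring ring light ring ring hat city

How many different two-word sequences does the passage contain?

14

21 tokens → 20 bigram windows in total.
Repeated bigrams (each contributes count−1 duplicates):
  light ring: 3
  ring ring: 3
  know hat: 2
  ring hat: 2
6 duplicate windows → 20 − 6 = 14 distinct.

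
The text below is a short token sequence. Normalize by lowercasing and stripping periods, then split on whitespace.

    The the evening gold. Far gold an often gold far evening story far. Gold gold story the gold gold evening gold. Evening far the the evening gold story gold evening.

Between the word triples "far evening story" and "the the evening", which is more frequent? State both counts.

"the the evening" (2 vs 1)

"far evening story": 1 occurrence
"the the evening": 2 occurrences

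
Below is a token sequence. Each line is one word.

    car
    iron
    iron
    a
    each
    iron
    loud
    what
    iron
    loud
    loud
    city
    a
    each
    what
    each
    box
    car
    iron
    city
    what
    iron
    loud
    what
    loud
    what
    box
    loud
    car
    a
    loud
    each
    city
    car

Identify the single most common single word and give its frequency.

Unigram frequencies (highest first):
  loud: 7
  iron: 6
  what: 5
  car: 4
  each: 4
  a: 3
  … (2 more, each ≤ 3)

"loud", 7 times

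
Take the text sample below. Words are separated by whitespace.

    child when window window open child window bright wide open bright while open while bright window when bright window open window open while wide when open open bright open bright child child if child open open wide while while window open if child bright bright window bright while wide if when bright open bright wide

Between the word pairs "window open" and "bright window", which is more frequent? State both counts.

"window open": 4 occurrences
"bright window": 3 occurrences

"window open" (4 vs 3)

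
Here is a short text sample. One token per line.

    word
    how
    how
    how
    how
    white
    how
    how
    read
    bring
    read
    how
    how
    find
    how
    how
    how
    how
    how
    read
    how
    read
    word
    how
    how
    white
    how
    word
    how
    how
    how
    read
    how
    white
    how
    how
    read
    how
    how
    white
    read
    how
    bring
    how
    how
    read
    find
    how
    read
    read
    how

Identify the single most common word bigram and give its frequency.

Bigram frequencies (highest first):
  how how: 15
  how read: 7
  read how: 6
  how white: 4
  word how: 3
  white how: 3
  … (11 more, each ≤ 2)

"how how", 15 times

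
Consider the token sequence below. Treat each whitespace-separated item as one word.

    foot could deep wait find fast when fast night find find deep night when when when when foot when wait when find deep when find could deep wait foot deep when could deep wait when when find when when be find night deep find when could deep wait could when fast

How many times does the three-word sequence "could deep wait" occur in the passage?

4

Scanning the 49 overlapping trigram windows for "could deep wait":
  position 2–4: could deep wait
  position 26–28: could deep wait
  position 32–34: could deep wait
  position 46–48: could deep wait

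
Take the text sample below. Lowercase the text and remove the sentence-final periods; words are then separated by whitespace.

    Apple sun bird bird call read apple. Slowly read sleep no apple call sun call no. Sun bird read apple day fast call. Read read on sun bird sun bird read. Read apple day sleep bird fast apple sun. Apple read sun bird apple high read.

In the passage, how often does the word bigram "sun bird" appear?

5

Scanning the 45 overlapping bigram windows for "sun bird":
  position 2–3: sun bird
  position 17–18: sun bird
  position 27–28: sun bird
  position 29–30: sun bird
  position 42–43: sun bird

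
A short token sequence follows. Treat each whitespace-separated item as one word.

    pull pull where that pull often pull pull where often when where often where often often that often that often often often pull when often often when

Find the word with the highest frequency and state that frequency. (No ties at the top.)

"often", 11 times

Unigram frequencies (highest first):
  often: 11
  pull: 6
  where: 4
  that: 3
  when: 3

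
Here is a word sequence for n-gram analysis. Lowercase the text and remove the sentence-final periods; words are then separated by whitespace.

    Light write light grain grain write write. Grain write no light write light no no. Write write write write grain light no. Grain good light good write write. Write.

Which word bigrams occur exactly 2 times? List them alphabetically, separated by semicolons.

Bigram counts meeting the condition (exactly 2 times):
  grain write: 2
  light no: 2
  light write: 2
  write grain: 2
  write light: 2

grain write; light no; light write; write grain; write light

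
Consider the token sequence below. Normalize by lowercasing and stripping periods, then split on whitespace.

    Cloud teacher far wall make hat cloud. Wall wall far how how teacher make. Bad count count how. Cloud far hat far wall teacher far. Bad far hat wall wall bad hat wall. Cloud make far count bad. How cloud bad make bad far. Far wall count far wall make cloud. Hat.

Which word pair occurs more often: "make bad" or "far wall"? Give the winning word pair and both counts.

"far wall" (4 vs 2)

"make bad": 2 occurrences
"far wall": 4 occurrences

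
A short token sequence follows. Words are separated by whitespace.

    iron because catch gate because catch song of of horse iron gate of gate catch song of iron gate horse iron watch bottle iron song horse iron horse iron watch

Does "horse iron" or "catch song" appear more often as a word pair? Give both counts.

"horse iron" (4 vs 2)

"horse iron": 4 occurrences
"catch song": 2 occurrences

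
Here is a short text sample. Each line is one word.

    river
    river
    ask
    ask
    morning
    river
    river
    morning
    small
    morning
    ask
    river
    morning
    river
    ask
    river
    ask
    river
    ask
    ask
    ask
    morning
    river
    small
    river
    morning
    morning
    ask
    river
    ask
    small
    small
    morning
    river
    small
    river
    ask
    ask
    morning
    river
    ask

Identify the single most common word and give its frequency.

"river", 14 times

Unigram frequencies (highest first):
  river: 14
  ask: 13
  morning: 9
  small: 5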